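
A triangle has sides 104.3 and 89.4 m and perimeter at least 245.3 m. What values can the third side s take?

51.6 ≤ s < 193.7

Triangle inequality alone gives 14.9 < s < 193.7.
The perimeter condition gives s ≥ 245.3 − 104.3 − 89.4 = 51.6.
Intersecting the two: 51.6 ≤ s < 193.7.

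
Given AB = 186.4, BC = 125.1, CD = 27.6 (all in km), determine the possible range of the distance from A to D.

33.7 ≤ AD ≤ 339.1 km

The maximum is all hops collinear in one direction: 186.4 + 125.1 + 27.6 = 339.1.
The longest hop is 186.4; the others sum to 152.7. Folding the others back against it leaves at least 186.4 − 152.7 = 33.7.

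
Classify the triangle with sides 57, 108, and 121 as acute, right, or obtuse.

Compare the square of the longest side to the sum of squares of the other two: 57² + 108² = 14913 > 14641 = 121².

acute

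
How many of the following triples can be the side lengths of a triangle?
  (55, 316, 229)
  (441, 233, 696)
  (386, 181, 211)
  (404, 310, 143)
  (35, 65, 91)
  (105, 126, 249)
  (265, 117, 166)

4

(55,229,316): 55+229 ≤ 316 → not valid
(233,441,696): 233+441 ≤ 696 → not valid
(181,211,386): 181+211 > 386 → valid
(143,310,404): 143+310 > 404 → valid
(35,65,91): 35+65 > 91 → valid
(105,126,249): 105+126 ≤ 249 → not valid
(117,166,265): 117+166 > 265 → valid
4 of the 7 triples form a triangle.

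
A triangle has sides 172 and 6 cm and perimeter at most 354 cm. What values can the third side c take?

166 < c ≤ 176 cm

Triangle inequality alone gives 166 < c < 178.
The perimeter condition gives c ≤ 354 − 172 − 6 = 176.
Intersecting the two: 166 < c ≤ 176.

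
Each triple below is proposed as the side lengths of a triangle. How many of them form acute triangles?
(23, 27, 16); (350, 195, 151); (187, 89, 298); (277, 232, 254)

(23,27,16): 16²+23² = 785 > 729 = 27² → acute
(350,195,151): 151+195 ≤ 350, not a triangle
(187,89,298): 89+187 ≤ 298, not a triangle
(277,232,254): 232²+254² = 118340 > 76729 = 277² → acute
2 of the 4 are acute.

2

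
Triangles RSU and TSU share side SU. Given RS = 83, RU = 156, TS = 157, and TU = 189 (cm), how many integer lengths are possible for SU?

From triangle RSU: 73 < SU < 239.
From triangle TSU: 32 < SU < 346.
Intersection: 73 < SU < 239, so integers 74 through 238: 165 values.

165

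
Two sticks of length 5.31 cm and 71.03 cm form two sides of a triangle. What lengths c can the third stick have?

By the triangle inequality, c must be less than 5.31 + 71.03 = 76.34 and greater than |5.31 − 71.03| = 65.72.

65.72 < c < 76.34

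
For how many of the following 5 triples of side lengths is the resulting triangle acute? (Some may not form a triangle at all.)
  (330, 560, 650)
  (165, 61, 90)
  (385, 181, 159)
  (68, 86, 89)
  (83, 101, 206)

(330,560,650): 330²+560² = 422500 = 650² → right
(165,61,90): 61+90 ≤ 165, not a triangle
(385,181,159): 159+181 ≤ 385, not a triangle
(68,86,89): 68²+86² = 12020 > 7921 = 89² → acute
(83,101,206): 83+101 ≤ 206, not a triangle
1 of the 5 is acute.

1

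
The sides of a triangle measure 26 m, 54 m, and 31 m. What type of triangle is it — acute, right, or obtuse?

Compare the square of the longest side to the sum of squares of the other two: 26² + 31² = 1637 < 2916 = 54².

obtuse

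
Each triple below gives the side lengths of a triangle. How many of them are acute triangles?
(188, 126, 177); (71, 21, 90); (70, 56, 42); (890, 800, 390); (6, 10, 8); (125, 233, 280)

1

(188,126,177): 126²+177² = 47205 > 35344 = 188² → acute
(71,21,90): 21²+71² = 5482 < 8100 = 90² → obtuse
(70,56,42): 42²+56² = 4900 = 70² → right
(890,800,390): 390²+800² = 792100 = 890² → right
(6,10,8): 6²+8² = 100 = 10² → right
(125,233,280): 125²+233² = 69914 < 78400 = 280² → obtuse
1 of the 6 is acute.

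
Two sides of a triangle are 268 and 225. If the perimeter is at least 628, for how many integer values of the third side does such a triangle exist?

Triangle inequality: 43 < x < 493. Perimeter ≥ 628 gives x ≥ 628 − 268 − 225 = 135.
So 135 ≤ x < 493; integers 135 through 492: 358 values.

358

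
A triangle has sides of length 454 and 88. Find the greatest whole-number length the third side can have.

541

The third side must be strictly less than 454 + 88 = 542.
The largest integer below 542 is 541.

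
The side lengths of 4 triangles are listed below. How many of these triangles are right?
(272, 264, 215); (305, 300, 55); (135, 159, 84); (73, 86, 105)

(272,264,215): 215²+264² = 115921 > 73984 = 272² → acute
(305,300,55): 55²+300² = 93025 = 305² → right
(135,159,84): 84²+135² = 25281 = 159² → right
(73,86,105): 73²+86² = 12725 > 11025 = 105² → acute
2 of the 4 are right.

2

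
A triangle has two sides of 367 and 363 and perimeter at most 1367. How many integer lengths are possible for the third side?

633

Triangle inequality: 4 < x < 730. Perimeter ≤ 1367 gives x ≤ 1367 − 367 − 363 = 637.
So 4 < x ≤ 637; integers 5 through 637: 633 values.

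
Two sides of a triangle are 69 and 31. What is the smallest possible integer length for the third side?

The third side must be strictly greater than |69 − 31| = 38.
The smallest integer above 38 is 39.

39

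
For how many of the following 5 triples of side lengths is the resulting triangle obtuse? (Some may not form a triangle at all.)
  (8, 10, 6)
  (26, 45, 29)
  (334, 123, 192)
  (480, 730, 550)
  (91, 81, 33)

(8,10,6): 6²+8² = 100 = 10² → right
(26,45,29): 26²+29² = 1517 < 2025 = 45² → obtuse
(334,123,192): 123+192 ≤ 334, not a triangle
(480,730,550): 480²+550² = 532900 = 730² → right
(91,81,33): 33²+81² = 7650 < 8281 = 91² → obtuse
2 of the 5 are obtuse.

2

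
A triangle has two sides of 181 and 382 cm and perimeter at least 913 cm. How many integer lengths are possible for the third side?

213

Triangle inequality: 201 < x < 563. Perimeter ≥ 913 gives x ≥ 913 − 181 − 382 = 350.
So 350 ≤ x < 563; integers 350 through 562: 213 values.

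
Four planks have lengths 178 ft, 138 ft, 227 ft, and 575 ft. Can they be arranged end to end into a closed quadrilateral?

For a quadrilateral, each side must be shorter than the sum of the others.
Here the longest side is 575, but the remaining 3 sides sum to only 543.

No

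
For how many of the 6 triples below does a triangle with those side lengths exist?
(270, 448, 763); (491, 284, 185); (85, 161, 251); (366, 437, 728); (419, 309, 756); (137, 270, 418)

(270,448,763): 270+448 ≤ 763 → not valid
(185,284,491): 185+284 ≤ 491 → not valid
(85,161,251): 85+161 ≤ 251 → not valid
(366,437,728): 366+437 > 728 → valid
(309,419,756): 309+419 ≤ 756 → not valid
(137,270,418): 137+270 ≤ 418 → not valid
1 of the 6 triples forms a triangle.

1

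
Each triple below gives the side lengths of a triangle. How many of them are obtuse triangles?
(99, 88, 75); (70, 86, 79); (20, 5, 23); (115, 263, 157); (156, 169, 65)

(99,88,75): 75²+88² = 13369 > 9801 = 99² → acute
(70,86,79): 70²+79² = 11141 > 7396 = 86² → acute
(20,5,23): 5²+20² = 425 < 529 = 23² → obtuse
(115,263,157): 115²+157² = 37874 < 69169 = 263² → obtuse
(156,169,65): 65²+156² = 28561 = 169² → right
2 of the 5 are obtuse.

2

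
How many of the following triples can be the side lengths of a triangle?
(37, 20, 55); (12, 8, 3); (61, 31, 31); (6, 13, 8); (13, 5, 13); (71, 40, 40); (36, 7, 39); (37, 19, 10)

6

(20,37,55): 20+37 > 55 → valid
(3,8,12): 3+8 ≤ 12 → not valid
(31,31,61): 31+31 > 61 → valid
(6,8,13): 6+8 > 13 → valid
(5,13,13): 5+13 > 13 → valid
(40,40,71): 40+40 > 71 → valid
(7,36,39): 7+36 > 39 → valid
(10,19,37): 10+19 ≤ 37 → not valid
6 of the 8 triples form a triangle.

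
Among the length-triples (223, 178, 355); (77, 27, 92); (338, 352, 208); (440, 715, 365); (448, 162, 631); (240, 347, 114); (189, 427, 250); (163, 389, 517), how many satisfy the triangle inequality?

(178,223,355): 178+223 > 355 → valid
(27,77,92): 27+77 > 92 → valid
(208,338,352): 208+338 > 352 → valid
(365,440,715): 365+440 > 715 → valid
(162,448,631): 162+448 ≤ 631 → not valid
(114,240,347): 114+240 > 347 → valid
(189,250,427): 189+250 > 427 → valid
(163,389,517): 163+389 > 517 → valid
7 of the 8 triples form a triangle.

7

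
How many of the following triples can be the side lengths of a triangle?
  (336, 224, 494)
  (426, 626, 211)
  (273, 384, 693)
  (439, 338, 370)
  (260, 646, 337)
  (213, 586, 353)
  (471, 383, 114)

(224,336,494): 224+336 > 494 → valid
(211,426,626): 211+426 > 626 → valid
(273,384,693): 273+384 ≤ 693 → not valid
(338,370,439): 338+370 > 439 → valid
(260,337,646): 260+337 ≤ 646 → not valid
(213,353,586): 213+353 ≤ 586 → not valid
(114,383,471): 114+383 > 471 → valid
4 of the 7 triples form a triangle.

4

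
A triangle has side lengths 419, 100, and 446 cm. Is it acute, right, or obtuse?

Compare the square of the longest side to the sum of squares of the other two: 100² + 419² = 185561 < 198916 = 446².

obtuse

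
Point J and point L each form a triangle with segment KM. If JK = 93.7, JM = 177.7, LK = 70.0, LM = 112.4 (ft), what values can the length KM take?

From triangle JKM: |93.7 − 177.7| < KM < 93.7 + 177.7, i.e. 84.0 < KM < 271.4.
From triangle LKM: 42.4 < KM < 182.4.
Both must hold, so KM lies in the intersection.

84.0 < KM < 182.4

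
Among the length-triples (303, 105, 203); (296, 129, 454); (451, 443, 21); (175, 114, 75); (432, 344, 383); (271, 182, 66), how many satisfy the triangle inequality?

4

(105,203,303): 105+203 > 303 → valid
(129,296,454): 129+296 ≤ 454 → not valid
(21,443,451): 21+443 > 451 → valid
(75,114,175): 75+114 > 175 → valid
(344,383,432): 344+383 > 432 → valid
(66,182,271): 66+182 ≤ 271 → not valid
4 of the 6 triples form a triangle.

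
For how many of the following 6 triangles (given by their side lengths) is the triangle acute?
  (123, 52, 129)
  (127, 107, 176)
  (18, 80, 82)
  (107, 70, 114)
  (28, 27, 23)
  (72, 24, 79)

3

(123,52,129): 52²+123² = 17833 > 16641 = 129² → acute
(127,107,176): 107²+127² = 27578 < 30976 = 176² → obtuse
(18,80,82): 18²+80² = 6724 = 82² → right
(107,70,114): 70²+107² = 16349 > 12996 = 114² → acute
(28,27,23): 23²+27² = 1258 > 784 = 28² → acute
(72,24,79): 24²+72² = 5760 < 6241 = 79² → obtuse
3 of the 6 are acute.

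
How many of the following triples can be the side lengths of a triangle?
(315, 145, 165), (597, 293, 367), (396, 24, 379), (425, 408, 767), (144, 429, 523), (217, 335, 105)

(145,165,315): 145+165 ≤ 315 → not valid
(293,367,597): 293+367 > 597 → valid
(24,379,396): 24+379 > 396 → valid
(408,425,767): 408+425 > 767 → valid
(144,429,523): 144+429 > 523 → valid
(105,217,335): 105+217 ≤ 335 → not valid
4 of the 6 triples form a triangle.

4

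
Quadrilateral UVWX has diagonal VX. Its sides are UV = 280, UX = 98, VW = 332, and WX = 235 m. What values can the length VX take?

From triangle UVX: |280 − 98| < VX < 280 + 98, i.e. 182 < VX < 378.
From triangle WVX: 97 < VX < 567.
Both must hold, so VX lies in the intersection.

182 < VX < 378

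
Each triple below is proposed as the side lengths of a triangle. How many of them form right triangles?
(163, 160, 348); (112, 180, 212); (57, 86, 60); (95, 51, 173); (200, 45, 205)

2

(163,160,348): 160+163 ≤ 348, not a triangle
(112,180,212): 112²+180² = 44944 = 212² → right
(57,86,60): 57²+60² = 6849 < 7396 = 86² → obtuse
(95,51,173): 51+95 ≤ 173, not a triangle
(200,45,205): 45²+200² = 42025 = 205² → right
2 of the 5 are right.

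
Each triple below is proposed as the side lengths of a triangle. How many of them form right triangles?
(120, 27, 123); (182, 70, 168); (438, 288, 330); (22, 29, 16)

3

(120,27,123): 27²+120² = 15129 = 123² → right
(182,70,168): 70²+168² = 33124 = 182² → right
(438,288,330): 288²+330² = 191844 = 438² → right
(22,29,16): 16²+22² = 740 < 841 = 29² → obtuse
3 of the 4 are right.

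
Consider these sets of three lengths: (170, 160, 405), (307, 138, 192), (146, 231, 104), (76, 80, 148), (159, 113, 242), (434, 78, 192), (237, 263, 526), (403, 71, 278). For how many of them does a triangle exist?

(160,170,405): 160+170 ≤ 405 → not valid
(138,192,307): 138+192 > 307 → valid
(104,146,231): 104+146 > 231 → valid
(76,80,148): 76+80 > 148 → valid
(113,159,242): 113+159 > 242 → valid
(78,192,434): 78+192 ≤ 434 → not valid
(237,263,526): 237+263 ≤ 526 → not valid
(71,278,403): 71+278 ≤ 403 → not valid
4 of the 8 triples form a triangle.

4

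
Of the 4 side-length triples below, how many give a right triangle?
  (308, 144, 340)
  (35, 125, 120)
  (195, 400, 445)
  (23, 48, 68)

(308,144,340): 144²+308² = 115600 = 340² → right
(35,125,120): 35²+120² = 15625 = 125² → right
(195,400,445): 195²+400² = 198025 = 445² → right
(23,48,68): 23²+48² = 2833 < 4624 = 68² → obtuse
3 of the 4 are right.

3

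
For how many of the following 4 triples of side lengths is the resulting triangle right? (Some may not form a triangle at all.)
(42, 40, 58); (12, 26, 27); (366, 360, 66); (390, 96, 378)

3

(42,40,58): 40²+42² = 3364 = 58² → right
(12,26,27): 12²+26² = 820 > 729 = 27² → acute
(366,360,66): 66²+360² = 133956 = 366² → right
(390,96,378): 96²+378² = 152100 = 390² → right
3 of the 4 are right.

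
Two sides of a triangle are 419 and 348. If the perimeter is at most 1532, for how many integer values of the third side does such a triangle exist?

694

Triangle inequality: 71 < x < 767. Perimeter ≤ 1532 gives x ≤ 1532 − 419 − 348 = 765.
So 71 < x ≤ 765; integers 72 through 765: 694 values.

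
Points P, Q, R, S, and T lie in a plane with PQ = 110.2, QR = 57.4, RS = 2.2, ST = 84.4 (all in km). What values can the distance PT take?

0 ≤ PT ≤ 254.2 km

The maximum is all hops collinear in one direction: 110.2 + 57.4 + 2.2 + 84.4 = 254.2.
The longest hop is 110.2; the others sum to 144.0. Since 110.2 ≤ 144.0, the path can fold back on itself completely, so the minimum distance is 0.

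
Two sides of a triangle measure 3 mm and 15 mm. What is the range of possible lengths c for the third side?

By the triangle inequality, c must be less than 3 + 15 = 18 and greater than |3 − 15| = 12.

12 < c < 18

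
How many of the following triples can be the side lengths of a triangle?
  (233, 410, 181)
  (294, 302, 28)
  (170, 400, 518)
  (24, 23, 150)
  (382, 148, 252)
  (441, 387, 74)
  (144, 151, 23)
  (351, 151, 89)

6

(181,233,410): 181+233 > 410 → valid
(28,294,302): 28+294 > 302 → valid
(170,400,518): 170+400 > 518 → valid
(23,24,150): 23+24 ≤ 150 → not valid
(148,252,382): 148+252 > 382 → valid
(74,387,441): 74+387 > 441 → valid
(23,144,151): 23+144 > 151 → valid
(89,151,351): 89+151 ≤ 351 → not valid
6 of the 8 triples form a triangle.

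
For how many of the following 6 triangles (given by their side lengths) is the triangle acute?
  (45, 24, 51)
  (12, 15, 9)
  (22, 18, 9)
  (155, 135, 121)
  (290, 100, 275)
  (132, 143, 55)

2

(45,24,51): 24²+45² = 2601 = 51² → right
(12,15,9): 9²+12² = 225 = 15² → right
(22,18,9): 9²+18² = 405 < 484 = 22² → obtuse
(155,135,121): 121²+135² = 32866 > 24025 = 155² → acute
(290,100,275): 100²+275² = 85625 > 84100 = 290² → acute
(132,143,55): 55²+132² = 20449 = 143² → right
2 of the 6 are acute.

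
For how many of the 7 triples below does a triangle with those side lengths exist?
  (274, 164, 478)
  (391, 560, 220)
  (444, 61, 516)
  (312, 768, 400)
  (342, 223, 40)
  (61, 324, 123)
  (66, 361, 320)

2

(164,274,478): 164+274 ≤ 478 → not valid
(220,391,560): 220+391 > 560 → valid
(61,444,516): 61+444 ≤ 516 → not valid
(312,400,768): 312+400 ≤ 768 → not valid
(40,223,342): 40+223 ≤ 342 → not valid
(61,123,324): 61+123 ≤ 324 → not valid
(66,320,361): 66+320 > 361 → valid
2 of the 7 triples form a triangle.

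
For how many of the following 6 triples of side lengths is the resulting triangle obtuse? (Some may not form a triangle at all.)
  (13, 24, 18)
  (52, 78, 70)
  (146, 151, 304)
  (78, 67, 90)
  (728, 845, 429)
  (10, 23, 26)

(13,24,18): 13²+18² = 493 < 576 = 24² → obtuse
(52,78,70): 52²+70² = 7604 > 6084 = 78² → acute
(146,151,304): 146+151 ≤ 304, not a triangle
(78,67,90): 67²+78² = 10573 > 8100 = 90² → acute
(728,845,429): 429²+728² = 714025 = 845² → right
(10,23,26): 10²+23² = 629 < 676 = 26² → obtuse
2 of the 6 are obtuse.

2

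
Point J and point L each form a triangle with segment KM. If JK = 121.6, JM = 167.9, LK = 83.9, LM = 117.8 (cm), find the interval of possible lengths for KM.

From triangle JKM: |121.6 − 167.9| < KM < 121.6 + 167.9, i.e. 46.3 < KM < 289.5.
From triangle LKM: 33.9 < KM < 201.7.
Both must hold, so KM lies in the intersection.

46.3 < KM < 201.7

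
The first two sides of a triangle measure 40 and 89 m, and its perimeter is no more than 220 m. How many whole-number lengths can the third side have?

Triangle inequality: 49 < x < 129. Perimeter ≤ 220 gives x ≤ 220 − 40 − 89 = 91.
So 49 < x ≤ 91; integers 50 through 91: 42 values.

42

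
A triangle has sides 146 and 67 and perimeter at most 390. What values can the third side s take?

Triangle inequality alone gives 79 < s < 213.
The perimeter condition gives s ≤ 390 − 146 − 67 = 177.
Intersecting the two: 79 < s ≤ 177.

79 < s ≤ 177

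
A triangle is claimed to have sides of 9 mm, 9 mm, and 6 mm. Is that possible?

The longest side is 9, and the other two sum to 15.
Since 15 > 9, the triangle inequality holds.

Yes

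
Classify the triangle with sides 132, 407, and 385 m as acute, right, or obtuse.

Compare the square of the longest side to the sum of squares of the other two: 132² + 385² = 165649 = 407².

right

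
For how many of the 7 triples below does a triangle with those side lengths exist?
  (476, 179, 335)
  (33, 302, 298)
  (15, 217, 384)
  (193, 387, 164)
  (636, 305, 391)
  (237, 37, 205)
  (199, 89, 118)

(179,335,476): 179+335 > 476 → valid
(33,298,302): 33+298 > 302 → valid
(15,217,384): 15+217 ≤ 384 → not valid
(164,193,387): 164+193 ≤ 387 → not valid
(305,391,636): 305+391 > 636 → valid
(37,205,237): 37+205 > 237 → valid
(89,118,199): 89+118 > 199 → valid
5 of the 7 triples form a triangle.

5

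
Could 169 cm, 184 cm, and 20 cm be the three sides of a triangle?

The longest side is 184, and the other two sum to 189.
Since 189 > 184, the triangle inequality holds.

Yes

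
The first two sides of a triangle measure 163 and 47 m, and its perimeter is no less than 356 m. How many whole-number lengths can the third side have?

64

Triangle inequality: 116 < x < 210. Perimeter ≥ 356 gives x ≥ 356 − 163 − 47 = 146.
So 146 ≤ x < 210; integers 146 through 209: 64 values.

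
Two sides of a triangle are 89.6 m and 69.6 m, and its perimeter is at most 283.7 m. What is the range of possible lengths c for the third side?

Triangle inequality alone gives 20.0 < c < 159.2.
The perimeter condition gives c ≤ 283.7 − 89.6 − 69.6 = 124.5.
Intersecting the two: 20.0 < c ≤ 124.5.

20.0 < c ≤ 124.5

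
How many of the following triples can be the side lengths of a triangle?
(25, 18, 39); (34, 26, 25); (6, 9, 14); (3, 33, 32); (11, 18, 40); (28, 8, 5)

(18,25,39): 18+25 > 39 → valid
(25,26,34): 25+26 > 34 → valid
(6,9,14): 6+9 > 14 → valid
(3,32,33): 3+32 > 33 → valid
(11,18,40): 11+18 ≤ 40 → not valid
(5,8,28): 5+8 ≤ 28 → not valid
4 of the 6 triples form a triangle.

4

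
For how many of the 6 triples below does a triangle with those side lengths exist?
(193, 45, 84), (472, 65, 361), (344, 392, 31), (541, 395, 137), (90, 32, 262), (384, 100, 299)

(45,84,193): 45+84 ≤ 193 → not valid
(65,361,472): 65+361 ≤ 472 → not valid
(31,344,392): 31+344 ≤ 392 → not valid
(137,395,541): 137+395 ≤ 541 → not valid
(32,90,262): 32+90 ≤ 262 → not valid
(100,299,384): 100+299 > 384 → valid
1 of the 6 triples forms a triangle.

1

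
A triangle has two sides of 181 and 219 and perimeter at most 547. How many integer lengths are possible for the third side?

109

Triangle inequality: 38 < x < 400. Perimeter ≤ 547 gives x ≤ 547 − 181 − 219 = 147.
So 38 < x ≤ 147; integers 39 through 147: 109 values.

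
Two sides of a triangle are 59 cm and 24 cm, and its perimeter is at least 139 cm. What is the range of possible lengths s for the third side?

Triangle inequality alone gives 35 < s < 83.
The perimeter condition gives s ≥ 139 − 59 − 24 = 56.
Intersecting the two: 56 ≤ s < 83.

56 ≤ s < 83 cm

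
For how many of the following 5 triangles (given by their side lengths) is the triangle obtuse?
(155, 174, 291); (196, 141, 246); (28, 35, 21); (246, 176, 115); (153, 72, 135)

3

(155,174,291): 155²+174² = 54301 < 84681 = 291² → obtuse
(196,141,246): 141²+196² = 58297 < 60516 = 246² → obtuse
(28,35,21): 21²+28² = 1225 = 35² → right
(246,176,115): 115²+176² = 44201 < 60516 = 246² → obtuse
(153,72,135): 72²+135² = 23409 = 153² → right
3 of the 5 are obtuse.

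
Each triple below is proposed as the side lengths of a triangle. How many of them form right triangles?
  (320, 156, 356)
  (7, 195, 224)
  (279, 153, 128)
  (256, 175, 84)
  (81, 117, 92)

(320,156,356): 156²+320² = 126736 = 356² → right
(7,195,224): 7+195 ≤ 224, not a triangle
(279,153,128): 128²+153² = 39793 < 77841 = 279² → obtuse
(256,175,84): 84²+175² = 37681 < 65536 = 256² → obtuse
(81,117,92): 81²+92² = 15025 > 13689 = 117² → acute
1 of the 5 is right.

1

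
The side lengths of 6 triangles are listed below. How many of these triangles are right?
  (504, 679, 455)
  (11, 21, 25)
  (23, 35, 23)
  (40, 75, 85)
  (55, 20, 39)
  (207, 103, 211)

2

(504,679,455): 455²+504² = 461041 = 679² → right
(11,21,25): 11²+21² = 562 < 625 = 25² → obtuse
(23,35,23): 23²+23² = 1058 < 1225 = 35² → obtuse
(40,75,85): 40²+75² = 7225 = 85² → right
(55,20,39): 20²+39² = 1921 < 3025 = 55² → obtuse
(207,103,211): 103²+207² = 53458 > 44521 = 211² → acute
2 of the 6 are right.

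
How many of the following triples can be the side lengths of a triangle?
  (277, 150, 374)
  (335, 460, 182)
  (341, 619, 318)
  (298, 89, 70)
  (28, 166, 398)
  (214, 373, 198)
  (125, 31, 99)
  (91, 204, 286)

6

(150,277,374): 150+277 > 374 → valid
(182,335,460): 182+335 > 460 → valid
(318,341,619): 318+341 > 619 → valid
(70,89,298): 70+89 ≤ 298 → not valid
(28,166,398): 28+166 ≤ 398 → not valid
(198,214,373): 198+214 > 373 → valid
(31,99,125): 31+99 > 125 → valid
(91,204,286): 91+204 > 286 → valid
6 of the 8 triples form a triangle.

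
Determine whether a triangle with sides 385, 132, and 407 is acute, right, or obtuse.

Compare the square of the longest side to the sum of squares of the other two: 132² + 385² = 165649 = 407².

right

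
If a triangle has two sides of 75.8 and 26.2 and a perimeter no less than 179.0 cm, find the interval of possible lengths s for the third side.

Triangle inequality alone gives 49.6 < s < 102.0.
The perimeter condition gives s ≥ 179.0 − 75.8 − 26.2 = 77.0.
Intersecting the two: 77.0 ≤ s < 102.0.

77.0 ≤ s < 102.0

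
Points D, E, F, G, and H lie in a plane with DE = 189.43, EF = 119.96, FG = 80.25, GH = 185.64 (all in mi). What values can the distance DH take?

The maximum is all hops collinear in one direction: 189.43 + 119.96 + 80.25 + 185.64 = 575.28.
The longest hop is 189.43; the others sum to 385.85. Since 189.43 ≤ 385.85, the path can fold back on itself completely, so the minimum distance is 0.

0 ≤ DH ≤ 575.28 mi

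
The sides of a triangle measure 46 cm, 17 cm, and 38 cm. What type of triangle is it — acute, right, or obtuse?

Compare the square of the longest side to the sum of squares of the other two: 17² + 38² = 1733 < 2116 = 46².

obtuse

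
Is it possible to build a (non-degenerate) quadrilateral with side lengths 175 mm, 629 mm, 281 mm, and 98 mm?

No

For a quadrilateral, each side must be shorter than the sum of the others.
Here the longest side is 629, but the remaining 3 sides sum to only 554.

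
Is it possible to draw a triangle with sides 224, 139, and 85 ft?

No

The two shorter sides sum to 224, exactly equal to the longest side 224.
That gives only a degenerate (flat) triangle — the inequality must be strict.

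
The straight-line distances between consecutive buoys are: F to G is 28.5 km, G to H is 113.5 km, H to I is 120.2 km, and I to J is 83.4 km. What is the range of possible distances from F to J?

0 ≤ FJ ≤ 345.6 km

The maximum is all hops collinear in one direction: 28.5 + 113.5 + 120.2 + 83.4 = 345.6.
The longest hop is 120.2; the others sum to 225.4. Since 120.2 ≤ 225.4, the path can fold back on itself completely, so the minimum distance is 0.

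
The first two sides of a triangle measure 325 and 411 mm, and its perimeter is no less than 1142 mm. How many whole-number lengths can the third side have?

Triangle inequality: 86 < x < 736. Perimeter ≥ 1142 gives x ≥ 1142 − 325 − 411 = 406.
So 406 ≤ x < 736; integers 406 through 735: 330 values.

330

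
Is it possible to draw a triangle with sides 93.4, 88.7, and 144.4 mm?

Yes

The longest side is 144.4, and the other two sum to 182.1.
Since 182.1 > 144.4, the triangle inequality holds.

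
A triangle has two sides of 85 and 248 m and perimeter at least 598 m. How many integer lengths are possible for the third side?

Triangle inequality: 163 < x < 333. Perimeter ≥ 598 gives x ≥ 598 − 85 − 248 = 265.
So 265 ≤ x < 333; integers 265 through 332: 68 values.

68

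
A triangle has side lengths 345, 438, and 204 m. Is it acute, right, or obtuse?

obtuse

Compare the square of the longest side to the sum of squares of the other two: 204² + 345² = 160641 < 191844 = 438².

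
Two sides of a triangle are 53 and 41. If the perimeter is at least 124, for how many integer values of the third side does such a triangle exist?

64

Triangle inequality: 12 < x < 94. Perimeter ≥ 124 gives x ≥ 124 − 53 − 41 = 30.
So 30 ≤ x < 94; integers 30 through 93: 64 values.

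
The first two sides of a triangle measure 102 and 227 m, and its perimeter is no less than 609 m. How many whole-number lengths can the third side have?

Triangle inequality: 125 < x < 329. Perimeter ≥ 609 gives x ≥ 609 − 102 − 227 = 280.
So 280 ≤ x < 329; integers 280 through 328: 49 values.

49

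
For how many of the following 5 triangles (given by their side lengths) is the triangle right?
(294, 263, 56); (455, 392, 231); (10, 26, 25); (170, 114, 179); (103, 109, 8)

(294,263,56): 56²+263² = 72305 < 86436 = 294² → obtuse
(455,392,231): 231²+392² = 207025 = 455² → right
(10,26,25): 10²+25² = 725 > 676 = 26² → acute
(170,114,179): 114²+170² = 41896 > 32041 = 179² → acute
(103,109,8): 8²+103² = 10673 < 11881 = 109² → obtuse
1 of the 5 is right.

1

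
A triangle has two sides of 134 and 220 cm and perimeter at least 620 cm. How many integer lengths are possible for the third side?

Triangle inequality: 86 < x < 354. Perimeter ≥ 620 gives x ≥ 620 − 134 − 220 = 266.
So 266 ≤ x < 354; integers 266 through 353: 88 values.

88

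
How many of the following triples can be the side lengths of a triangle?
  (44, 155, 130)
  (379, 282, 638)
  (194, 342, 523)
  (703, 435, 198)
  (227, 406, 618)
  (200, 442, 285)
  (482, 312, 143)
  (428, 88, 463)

6

(44,130,155): 44+130 > 155 → valid
(282,379,638): 282+379 > 638 → valid
(194,342,523): 194+342 > 523 → valid
(198,435,703): 198+435 ≤ 703 → not valid
(227,406,618): 227+406 > 618 → valid
(200,285,442): 200+285 > 442 → valid
(143,312,482): 143+312 ≤ 482 → not valid
(88,428,463): 88+428 > 463 → valid
6 of the 8 triples form a triangle.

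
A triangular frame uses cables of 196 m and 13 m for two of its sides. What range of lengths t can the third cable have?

183 < t < 209 (m)

By the triangle inequality, t must be less than 196 + 13 = 209 and greater than |196 − 13| = 183.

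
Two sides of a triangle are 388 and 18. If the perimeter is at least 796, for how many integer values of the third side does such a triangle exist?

Triangle inequality: 370 < x < 406. Perimeter ≥ 796 gives x ≥ 796 − 388 − 18 = 390.
So 390 ≤ x < 406; integers 390 through 405: 16 values.

16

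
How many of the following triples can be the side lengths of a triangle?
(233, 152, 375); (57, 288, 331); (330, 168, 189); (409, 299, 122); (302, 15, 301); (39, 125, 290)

(152,233,375): 152+233 > 375 → valid
(57,288,331): 57+288 > 331 → valid
(168,189,330): 168+189 > 330 → valid
(122,299,409): 122+299 > 409 → valid
(15,301,302): 15+301 > 302 → valid
(39,125,290): 39+125 ≤ 290 → not valid
5 of the 6 triples form a triangle.

5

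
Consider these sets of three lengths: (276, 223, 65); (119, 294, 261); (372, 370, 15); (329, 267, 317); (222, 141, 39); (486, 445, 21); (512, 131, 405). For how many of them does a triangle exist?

(65,223,276): 65+223 > 276 → valid
(119,261,294): 119+261 > 294 → valid
(15,370,372): 15+370 > 372 → valid
(267,317,329): 267+317 > 329 → valid
(39,141,222): 39+141 ≤ 222 → not valid
(21,445,486): 21+445 ≤ 486 → not valid
(131,405,512): 131+405 > 512 → valid
5 of the 7 triples form a triangle.

5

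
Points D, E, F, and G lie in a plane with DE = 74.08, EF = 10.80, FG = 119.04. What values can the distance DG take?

The maximum is all hops collinear in one direction: 74.08 + 10.80 + 119.04 = 203.92.
The longest hop is 119.04; the others sum to 84.88. Folding the others back against it leaves at least 119.04 − 84.88 = 34.16.

34.16 ≤ DG ≤ 203.92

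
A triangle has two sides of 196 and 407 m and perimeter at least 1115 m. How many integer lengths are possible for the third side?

91

Triangle inequality: 211 < x < 603. Perimeter ≥ 1115 gives x ≥ 1115 − 196 − 407 = 512.
So 512 ≤ x < 603; integers 512 through 602: 91 values.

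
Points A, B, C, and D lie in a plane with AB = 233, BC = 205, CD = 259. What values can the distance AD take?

0 ≤ AD ≤ 697

The maximum is all hops collinear in one direction: 233 + 205 + 259 = 697.
The longest hop is 259; the others sum to 438. Since 259 ≤ 438, the path can fold back on itself completely, so the minimum distance is 0.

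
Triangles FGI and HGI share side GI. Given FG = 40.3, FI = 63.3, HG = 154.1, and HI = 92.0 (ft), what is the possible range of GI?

From triangle FGI: |40.3 − 63.3| < GI < 40.3 + 63.3, i.e. 23.0 < GI < 103.6.
From triangle HGI: 62.1 < GI < 246.1.
Both must hold, so GI lies in the intersection.

62.1 < GI < 103.6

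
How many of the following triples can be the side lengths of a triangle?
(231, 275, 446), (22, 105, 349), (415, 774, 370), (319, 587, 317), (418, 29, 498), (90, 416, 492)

(231,275,446): 231+275 > 446 → valid
(22,105,349): 22+105 ≤ 349 → not valid
(370,415,774): 370+415 > 774 → valid
(317,319,587): 317+319 > 587 → valid
(29,418,498): 29+418 ≤ 498 → not valid
(90,416,492): 90+416 > 492 → valid
4 of the 6 triples form a triangle.

4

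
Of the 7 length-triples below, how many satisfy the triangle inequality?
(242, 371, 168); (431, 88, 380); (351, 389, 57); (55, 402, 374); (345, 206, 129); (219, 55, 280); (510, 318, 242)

(168,242,371): 168+242 > 371 → valid
(88,380,431): 88+380 > 431 → valid
(57,351,389): 57+351 > 389 → valid
(55,374,402): 55+374 > 402 → valid
(129,206,345): 129+206 ≤ 345 → not valid
(55,219,280): 55+219 ≤ 280 → not valid
(242,318,510): 242+318 > 510 → valid
5 of the 7 triples form a triangle.

5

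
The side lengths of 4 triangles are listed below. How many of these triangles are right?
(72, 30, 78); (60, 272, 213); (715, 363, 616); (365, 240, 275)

(72,30,78): 30²+72² = 6084 = 78² → right
(60,272,213): 60²+213² = 48969 < 73984 = 272² → obtuse
(715,363,616): 363²+616² = 511225 = 715² → right
(365,240,275): 240²+275² = 133225 = 365² → right
3 of the 4 are right.

3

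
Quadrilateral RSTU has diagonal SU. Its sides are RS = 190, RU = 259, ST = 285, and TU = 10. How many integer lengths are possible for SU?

19

From triangle RSU: 69 < SU < 449.
From triangle TSU: 275 < SU < 295.
Intersection: 275 < SU < 295, so integers 276 through 294: 19 values.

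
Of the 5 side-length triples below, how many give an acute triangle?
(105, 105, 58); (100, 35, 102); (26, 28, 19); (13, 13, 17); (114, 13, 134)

(105,105,58): 58²+105² = 14389 > 11025 = 105² → acute
(100,35,102): 35²+100² = 11225 > 10404 = 102² → acute
(26,28,19): 19²+26² = 1037 > 784 = 28² → acute
(13,13,17): 13²+13² = 338 > 289 = 17² → acute
(114,13,134): 13+114 ≤ 134, not a triangle
4 of the 5 are acute.

4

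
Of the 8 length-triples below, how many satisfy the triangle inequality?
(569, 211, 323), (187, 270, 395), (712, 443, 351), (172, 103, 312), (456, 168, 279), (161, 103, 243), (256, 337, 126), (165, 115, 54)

(211,323,569): 211+323 ≤ 569 → not valid
(187,270,395): 187+270 > 395 → valid
(351,443,712): 351+443 > 712 → valid
(103,172,312): 103+172 ≤ 312 → not valid
(168,279,456): 168+279 ≤ 456 → not valid
(103,161,243): 103+161 > 243 → valid
(126,256,337): 126+256 > 337 → valid
(54,115,165): 54+115 > 165 → valid
5 of the 8 triples form a triangle.

5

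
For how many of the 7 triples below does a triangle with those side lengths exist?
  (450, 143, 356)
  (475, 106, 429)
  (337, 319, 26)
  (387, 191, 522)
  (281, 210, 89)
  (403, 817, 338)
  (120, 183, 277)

6

(143,356,450): 143+356 > 450 → valid
(106,429,475): 106+429 > 475 → valid
(26,319,337): 26+319 > 337 → valid
(191,387,522): 191+387 > 522 → valid
(89,210,281): 89+210 > 281 → valid
(338,403,817): 338+403 ≤ 817 → not valid
(120,183,277): 120+183 > 277 → valid
6 of the 7 triples form a triangle.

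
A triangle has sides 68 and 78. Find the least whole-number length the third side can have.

The third side must be strictly greater than |68 − 78| = 10.
The smallest integer above 10 is 11.

11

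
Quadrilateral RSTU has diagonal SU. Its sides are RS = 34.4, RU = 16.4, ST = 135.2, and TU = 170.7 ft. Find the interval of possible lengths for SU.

From triangle RSU: |34.4 − 16.4| < SU < 34.4 + 16.4, i.e. 18.0 < SU < 50.8.
From triangle TSU: 35.5 < SU < 305.9.
Both must hold, so SU lies in the intersection.

35.5 < SU < 50.8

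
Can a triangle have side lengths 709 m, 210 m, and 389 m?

The longest side is 709, but the other two sum to only 599.
599 < 709, so the triangle inequality fails.

No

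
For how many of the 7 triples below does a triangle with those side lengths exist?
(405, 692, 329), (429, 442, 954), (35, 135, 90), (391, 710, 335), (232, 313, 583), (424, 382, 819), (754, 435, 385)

3

(329,405,692): 329+405 > 692 → valid
(429,442,954): 429+442 ≤ 954 → not valid
(35,90,135): 35+90 ≤ 135 → not valid
(335,391,710): 335+391 > 710 → valid
(232,313,583): 232+313 ≤ 583 → not valid
(382,424,819): 382+424 ≤ 819 → not valid
(385,435,754): 385+435 > 754 → valid
3 of the 7 triples form a triangle.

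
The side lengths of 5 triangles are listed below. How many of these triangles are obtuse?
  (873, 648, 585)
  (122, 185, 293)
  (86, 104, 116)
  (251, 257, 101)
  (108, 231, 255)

(873,648,585): 585²+648² = 762129 = 873² → right
(122,185,293): 122²+185² = 49109 < 85849 = 293² → obtuse
(86,104,116): 86²+104² = 18212 > 13456 = 116² → acute
(251,257,101): 101²+251² = 73202 > 66049 = 257² → acute
(108,231,255): 108²+231² = 65025 = 255² → right
1 of the 5 is obtuse.

1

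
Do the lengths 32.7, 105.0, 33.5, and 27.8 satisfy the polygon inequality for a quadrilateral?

No

For a quadrilateral, each side must be shorter than the sum of the others.
Here the longest side is 105.0, but the remaining 3 sides sum to only 94.0.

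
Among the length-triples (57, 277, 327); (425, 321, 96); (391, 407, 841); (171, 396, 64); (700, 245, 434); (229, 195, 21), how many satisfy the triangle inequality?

1

(57,277,327): 57+277 > 327 → valid
(96,321,425): 96+321 ≤ 425 → not valid
(391,407,841): 391+407 ≤ 841 → not valid
(64,171,396): 64+171 ≤ 396 → not valid
(245,434,700): 245+434 ≤ 700 → not valid
(21,195,229): 21+195 ≤ 229 → not valid
1 of the 6 triples forms a triangle.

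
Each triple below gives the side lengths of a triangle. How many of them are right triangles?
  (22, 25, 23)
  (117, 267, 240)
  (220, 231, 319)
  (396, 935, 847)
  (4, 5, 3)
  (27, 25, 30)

(22,25,23): 22²+23² = 1013 > 625 = 25² → acute
(117,267,240): 117²+240² = 71289 = 267² → right
(220,231,319): 220²+231² = 101761 = 319² → right
(396,935,847): 396²+847² = 874225 = 935² → right
(4,5,3): 3²+4² = 25 = 5² → right
(27,25,30): 25²+27² = 1354 > 900 = 30² → acute
4 of the 6 are right.

4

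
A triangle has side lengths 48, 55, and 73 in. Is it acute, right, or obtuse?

Compare the square of the longest side to the sum of squares of the other two: 48² + 55² = 5329 = 73².

right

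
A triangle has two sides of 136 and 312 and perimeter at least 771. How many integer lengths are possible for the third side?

125

Triangle inequality: 176 < x < 448. Perimeter ≥ 771 gives x ≥ 771 − 136 − 312 = 323.
So 323 ≤ x < 448; integers 323 through 447: 125 values.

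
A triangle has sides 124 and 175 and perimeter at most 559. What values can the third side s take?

Triangle inequality alone gives 51 < s < 299.
The perimeter condition gives s ≤ 559 − 124 − 175 = 260.
Intersecting the two: 51 < s ≤ 260.

51 < s ≤ 260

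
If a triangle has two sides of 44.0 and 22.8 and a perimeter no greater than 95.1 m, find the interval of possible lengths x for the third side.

21.2 < x ≤ 28.3

Triangle inequality alone gives 21.2 < x < 66.8.
The perimeter condition gives x ≤ 95.1 − 44.0 − 22.8 = 28.3.
Intersecting the two: 21.2 < x ≤ 28.3.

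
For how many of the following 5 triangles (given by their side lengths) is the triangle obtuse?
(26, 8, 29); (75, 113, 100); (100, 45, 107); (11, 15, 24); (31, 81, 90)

3

(26,8,29): 8²+26² = 740 < 841 = 29² → obtuse
(75,113,100): 75²+100² = 15625 > 12769 = 113² → acute
(100,45,107): 45²+100² = 12025 > 11449 = 107² → acute
(11,15,24): 11²+15² = 346 < 576 = 24² → obtuse
(31,81,90): 31²+81² = 7522 < 8100 = 90² → obtuse
3 of the 5 are obtuse.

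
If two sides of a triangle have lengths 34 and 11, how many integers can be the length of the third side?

21

The third side lies in the open interval (23, 45).
Integers from 24 to 44 inclusive: 44 − 24 + 1 = 21.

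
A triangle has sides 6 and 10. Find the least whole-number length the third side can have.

5

The third side must be strictly greater than |6 − 10| = 4.
The smallest integer above 4 is 5.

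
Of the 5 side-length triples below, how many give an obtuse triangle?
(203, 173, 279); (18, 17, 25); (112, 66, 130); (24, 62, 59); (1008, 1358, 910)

2

(203,173,279): 173²+203² = 71138 < 77841 = 279² → obtuse
(18,17,25): 17²+18² = 613 < 625 = 25² → obtuse
(112,66,130): 66²+112² = 16900 = 130² → right
(24,62,59): 24²+59² = 4057 > 3844 = 62² → acute
(1008,1358,910): 910²+1008² = 1844164 = 1358² → right
2 of the 5 are obtuse.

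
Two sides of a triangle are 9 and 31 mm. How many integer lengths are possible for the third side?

The third side lies in the open interval (22, 40).
Integers from 23 to 39 inclusive: 39 − 23 + 1 = 17.

17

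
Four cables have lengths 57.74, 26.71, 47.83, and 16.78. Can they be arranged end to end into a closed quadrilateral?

A quadrilateral exists iff every side is shorter than the sum of the others — equivalently, the longest side is less than the sum of the rest.
Longest side 57.74 < 91.32 (sum of the remaining 3), so yes.

Yes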